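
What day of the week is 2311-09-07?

Thursday

Doomsday rule: the anchor day for the 2300s is Wednesday. For year 11: 11÷12 = 0 r 11, and 11÷4 = 2, so 0+11+2 = 13.
Wednesday + 13 ≡ Tuesday — that's 2311's doomsday.
In September the doomsday date is Sep 5.
Sep 7 is 2 days after Sep 5; 2 mod 7 = 2, so Tuesday + 2 = Thursday.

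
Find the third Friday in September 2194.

September 19, 2194

September 1, 2194 is a Monday.
The first Friday is therefore September 5 (4 days later).
The third Friday is 5 + 2×7 = September 19.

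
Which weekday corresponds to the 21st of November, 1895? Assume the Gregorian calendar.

Thursday

Doomsday rule: the anchor day for the 1800s is Friday. For year 95: 95÷12 = 7 r 11, and 11÷4 = 2, so 7+11+2 = 20.
Friday + 20 ≡ Thursday — that's 1895's doomsday.
In November the doomsday date is Nov 7.
Nov 21 is 14 days after Nov 7; 14 mod 7 = 0, so Thursday + 0 = Thursday.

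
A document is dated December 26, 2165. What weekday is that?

Doomsday rule: the anchor day for the 2100s is Sunday. For year 65: 65÷12 = 5 r 5, and 5÷4 = 1, so 5+5+1 = 11.
Sunday + 11 ≡ Thursday — that's 2165's doomsday.
In December the doomsday date is Dec 12.
Dec 26 is 14 days after Dec 12; 14 mod 7 = 0, so Thursday + 0 = Thursday.

Thursday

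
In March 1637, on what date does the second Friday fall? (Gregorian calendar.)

March 13, 1637

March 1, 1637 is a Sunday.
The first Friday is therefore March 6 (5 days later).
The second Friday is 6 + 1×7 = March 13.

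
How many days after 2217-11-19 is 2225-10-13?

Nov 19, 2217 → Nov 19, 2218: 365 days.
Nov 19, 2218 → Nov 19, 2219: 365 days.
Nov 19, 2219 → Nov 19, 2220: 366 days (Feb 29, 2220 is in that span).
Nov 19, 2220 → Nov 19, 2221: 365 days.
Nov 19, 2221 → Nov 19, 2222: 365 days.
Nov 19, 2222 → Nov 19, 2223: 365 days.
Nov 19, 2223 → Nov 19, 2224: 366 days (Feb 29, 2224 is in that span).
Nov 19, 2224 → Dec 19, 2224: 30 days (November has 30).
Dec 19, 2224 → Jan 19, 2225: 31 days (December has 31).
Jan 19, 2225 → Feb 19, 2225: 31 days (January has 31).
Feb 19, 2225 → Mar 19, 2225: 28 days (February has 28).
Mar 19, 2225 → Apr 19, 2225: 31 days (March has 31).
Apr 19, 2225 → May 19, 2225: 30 days (April has 30).
May 19, 2225 → Jun 19, 2225: 31 days (May has 31).
Jun 19, 2225 → Jul 19, 2225: 30 days (June has 30).
Jul 19, 2225 → Aug 19, 2225: 31 days (July has 31).
Aug 19, 2225 → Sep 19, 2225: 31 days (August has 31).
Sep 19, 2225 → Oct 13, 2225: 24 days.
Total: 2885 days.

2885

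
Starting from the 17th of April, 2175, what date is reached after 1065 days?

+366 (one year; includes Feb 29, 2176) → Apr 17, 2176 (699 left).
+365 (one year) → Apr 17, 2177 (334 left).
Apr has 30 days: +14 → May 1, 2177 (320 left).
May has 31 days: +31 → Jun 1, 2177 (289 left).
Jun has 30 days: +30 → Jul 1, 2177 (259 left).
Jul has 31 days: +31 → Aug 1, 2177 (228 left).
Aug has 31 days: +31 → Sep 1, 2177 (197 left).
Sep has 30 days: +30 → Oct 1, 2177 (167 left).
Oct has 31 days: +31 → Nov 1, 2177 (136 left).
Nov has 30 days: +30 → Dec 1, 2177 (106 left).
Dec has 31 days: +31 → Jan 1, 2178 (75 left).
Jan has 31 days: +31 → Feb 1, 2178 (44 left).
Feb has 28 days: +28 → Mar 1, 2178 (16 left).
+16 → Mar 17, 2178.

March 17, 2178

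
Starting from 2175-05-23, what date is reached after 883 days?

October 22, 2177

+366 (one year; includes Feb 29, 2176) → May 23, 2176 (517 left).
+365 (one year) → May 23, 2177 (152 left).
May has 31 days: +9 → Jun 1, 2177 (143 left).
Jun has 30 days: +30 → Jul 1, 2177 (113 left).
Jul has 31 days: +31 → Aug 1, 2177 (82 left).
Aug has 31 days: +31 → Sep 1, 2177 (51 left).
Sep has 30 days: +30 → Oct 1, 2177 (21 left).
+21 → Oct 22, 2177.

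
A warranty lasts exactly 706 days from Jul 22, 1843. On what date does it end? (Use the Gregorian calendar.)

+366 (one year; includes Feb 29, 1844) → Jul 22, 1844 (340 left).
Jul has 31 days: +10 → Aug 1, 1844 (330 left).
Aug has 31 days: +31 → Sep 1, 1844 (299 left).
Sep has 30 days: +30 → Oct 1, 1844 (269 left).
Oct has 31 days: +31 → Nov 1, 1844 (238 left).
Nov has 30 days: +30 → Dec 1, 1844 (208 left).
Dec has 31 days: +31 → Jan 1, 1845 (177 left).
Jan has 31 days: +31 → Feb 1, 1845 (146 left).
Feb has 28 days: +28 → Mar 1, 1845 (118 left).
Mar has 31 days: +31 → Apr 1, 1845 (87 left).
Apr has 30 days: +30 → May 1, 1845 (57 left).
May has 31 days: +31 → Jun 1, 1845 (26 left).
+26 → Jun 27, 1845.

June 27, 1845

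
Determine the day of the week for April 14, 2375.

Doomsday rule: the anchor day for the 2300s is Wednesday. For year 75: 75÷12 = 6 r 3, and 3÷4 = 0, so 6+3+0 = 9.
Wednesday + 9 ≡ Friday — that's 2375's doomsday.
In April the doomsday date is Apr 4.
Apr 14 is 10 days after Apr 4; 10 mod 7 = 3, so Friday + 3 = Monday.

Monday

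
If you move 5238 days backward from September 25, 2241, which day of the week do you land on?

Thursday

First find the weekday of Sep 25, 2241. Doomsday rule: the anchor day for the 2200s is Friday. For year 41: 41÷12 = 3 r 5, and 5÷4 = 1, so 3+5+1 = 9.
Friday + 9 ≡ Sunday — that's 2241's doomsday.
In September the doomsday date is Sep 5.
Sep 25 is 20 days after Sep 5; 20 mod 7 = 6, so Sunday + 6 = Saturday.
5238 mod 7 = 2, so 5238 days before a Saturday is Saturday − 2 = Thursday.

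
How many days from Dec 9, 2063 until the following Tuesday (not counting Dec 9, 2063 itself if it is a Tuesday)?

2

Dec 9, 2063 is a Sunday.
From Sunday to the next Tuesday is 2 days.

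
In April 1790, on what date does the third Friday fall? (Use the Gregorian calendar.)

April 16, 1790

April 1, 1790 is a Thursday.
The first Friday is therefore April 2 (1 days later).
The third Friday is 2 + 2×7 = April 16.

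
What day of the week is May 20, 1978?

Doomsday rule: the anchor day for the 1900s is Wednesday. For year 78: 78÷12 = 6 r 6, and 6÷4 = 1, so 6+6+1 = 13.
Wednesday + 13 ≡ Tuesday — that's 1978's doomsday.
In May the doomsday date is May 9.
May 20 is 11 days after May 9; 11 mod 7 = 4, so Tuesday + 4 = Saturday.

Saturday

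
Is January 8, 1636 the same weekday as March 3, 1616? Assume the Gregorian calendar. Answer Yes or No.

No

From Mar 3, 1616 to Jan 8, 1636 is 7250 days.
7250 mod 7 = 5, so they are different weekdays.
(Mar 3, 1616 is a Thursday; Jan 8, 1636 is a Tuesday.)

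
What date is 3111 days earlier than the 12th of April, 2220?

−366 (one year; includes Feb 29, 2220) → Apr 12, 2219 (2745 left).
−365 (one year) → Apr 12, 2218 (2380 left).
−365 (one year) → Apr 12, 2217 (2015 left).
−365 (one year) → Apr 12, 2216 (1650 left).
−366 (one year; includes Feb 29, 2216) → Apr 12, 2215 (1284 left).
−365 (one year) → Apr 12, 2214 (919 left).
−365 (one year) → Apr 12, 2213 (554 left).
−365 (one year) → Apr 12, 2212 (189 left).
−12 → Mar 31, 2212 (end of Mar, 31 days; 177 left).
−31 → Feb 29, 2212 (end of Feb, 29 days; 146 left).
−29 → Jan 31, 2212 (end of Jan, 31 days; 117 left).
−31 → Dec 31, 2211 (end of Dec, 31 days; 86 left).
−31 → Nov 30, 2211 (end of Nov, 30 days; 55 left).
−30 → Oct 31, 2211 (end of Oct, 31 days; 25 left).
−25 → Oct 6, 2211.

October 6, 2211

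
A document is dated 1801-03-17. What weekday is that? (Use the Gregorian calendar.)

Tuesday

Doomsday rule: the anchor day for the 1800s is Friday. For year 01: 1÷12 = 0 r 1, and 1÷4 = 0, so 0+1+0 = 1.
Friday + 1 ≡ Saturday — that's 1801's doomsday.
In March the doomsday date is Mar 14.
Mar 17 is 3 days after Mar 14; 3 mod 7 = 3, so Saturday + 3 = Tuesday.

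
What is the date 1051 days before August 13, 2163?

September 26, 2160

−365 (one year) → Aug 13, 2162 (686 left).
−365 (one year) → Aug 13, 2161 (321 left).
−13 → Jul 31, 2161 (end of Jul, 31 days; 308 left).
−31 → Jun 30, 2161 (end of Jun, 30 days; 277 left).
−30 → May 31, 2161 (end of May, 31 days; 247 left).
−31 → Apr 30, 2161 (end of Apr, 30 days; 216 left).
−30 → Mar 31, 2161 (end of Mar, 31 days; 186 left).
−31 → Feb 28, 2161 (end of Feb, 28 days; 155 left).
−28 → Jan 31, 2161 (end of Jan, 31 days; 127 left).
−31 → Dec 31, 2160 (end of Dec, 31 days; 96 left).
−31 → Nov 30, 2160 (end of Nov, 30 days; 65 left).
−30 → Oct 31, 2160 (end of Oct, 31 days; 35 left).
−31 → Sep 30, 2160 (end of Sep, 30 days; 4 left).
−4 → Sep 26, 2160.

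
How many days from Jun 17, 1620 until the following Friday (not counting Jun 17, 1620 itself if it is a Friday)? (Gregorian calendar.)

2

Jun 17, 1620 is a Wednesday.
From Wednesday to the next Friday is 2 days.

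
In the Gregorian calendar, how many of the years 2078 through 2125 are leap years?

11

Multiples of 4 in [2078,2125]: 12.
Of those, multiples of 100: 1 (not leap unless ÷400).
Multiples of 400: 0.
Leap years = 12 − 1 + 0 = 11.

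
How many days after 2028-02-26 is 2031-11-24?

1367

Feb 26, 2028 → Feb 26, 2029: 366 days (Feb 29, 2028 is in that span).
Feb 26, 2029 → Feb 26, 2030: 365 days.
Feb 26, 2030 → Feb 26, 2031: 365 days.
Feb 26, 2031 → Mar 26, 2031: 28 days (February has 28).
Mar 26, 2031 → Apr 26, 2031: 31 days (March has 31).
Apr 26, 2031 → May 26, 2031: 30 days (April has 30).
May 26, 2031 → Jun 26, 2031: 31 days (May has 31).
Jun 26, 2031 → Jul 26, 2031: 30 days (June has 30).
Jul 26, 2031 → Aug 26, 2031: 31 days (July has 31).
Aug 26, 2031 → Sep 26, 2031: 31 days (August has 31).
Sep 26, 2031 → Oct 26, 2031: 30 days (September has 30).
Oct 26, 2031 → Nov 24, 2031: 29 days.
Total: 1367 days.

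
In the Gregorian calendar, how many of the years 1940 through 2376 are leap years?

107

Multiples of 4 in [1940,2376]: 110.
Of those, multiples of 100: 4 (not leap unless ÷400).
Multiples of 400: 1.
Leap years = 110 − 4 + 1 = 107.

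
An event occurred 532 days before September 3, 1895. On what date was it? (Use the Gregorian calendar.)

−365 (one year) → Sep 3, 1894 (167 left).
−3 → Aug 31, 1894 (end of Aug, 31 days; 164 left).
−31 → Jul 31, 1894 (end of Jul, 31 days; 133 left).
−31 → Jun 30, 1894 (end of Jun, 30 days; 102 left).
−30 → May 31, 1894 (end of May, 31 days; 72 left).
−31 → Apr 30, 1894 (end of Apr, 30 days; 41 left).
−30 → Mar 31, 1894 (end of Mar, 31 days; 11 left).
−11 → Mar 20, 1894.

March 20, 1894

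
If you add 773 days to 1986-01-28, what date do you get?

+365 (one year) → Jan 28, 1987 (408 left).
+365 (one year) → Jan 28, 1988 (43 left).
Jan has 31 days: +4 → Feb 1, 1988 (39 left).
Feb has 29 days: +29 → Mar 1, 1988 (10 left).
+10 → Mar 11, 1988.

March 11, 1988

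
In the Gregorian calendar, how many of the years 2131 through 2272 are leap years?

35

Multiples of 4 in [2131,2272]: 36.
Of those, multiples of 100: 1 (not leap unless ÷400).
Multiples of 400: 0.
Leap years = 36 − 1 + 0 = 35.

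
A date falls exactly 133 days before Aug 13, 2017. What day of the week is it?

Aug 13, 2017 is a Sunday.
133 mod 7 = 0, so 133 days before a Sunday is Sunday − 0 = Sunday.

Sunday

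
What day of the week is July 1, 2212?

Wednesday

Doomsday rule: the anchor day for the 2200s is Friday. For year 12: 12÷12 = 1 r 0, and 0÷4 = 0, so 1+0+0 = 1.
Friday + 1 ≡ Saturday — that's 2212's doomsday.
In July the doomsday date is Jul 11.
Jul 1 is 10 days before Jul 11; 10 mod 7 = 3, so Saturday − 3 = Wednesday.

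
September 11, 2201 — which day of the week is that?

Friday

January 1, 2201 is a Thursday.
Jan 1, 2201 → Feb 1, 2201: 31 days (January has 31).
Feb 1, 2201 → Mar 1, 2201: 28 days (February has 28).
Mar 1, 2201 → Apr 1, 2201: 31 days (March has 31).
Apr 1, 2201 → May 1, 2201: 30 days (April has 30).
May 1, 2201 → Jun 1, 2201: 31 days (May has 31).
Jun 1, 2201 → Jul 1, 2201: 30 days (June has 30).
Jul 1, 2201 → Aug 1, 2201: 31 days (July has 31).
Aug 1, 2201 → Sep 1, 2201: 31 days (August has 31).
Sep 1, 2201 → Sep 11, 2201: 10 days.
Total: 253 days.
253 mod 7 = 1, so Thursday + 1 = Friday.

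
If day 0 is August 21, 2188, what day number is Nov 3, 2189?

439

Aug 21, 2188 → Aug 21, 2189: 365 days.
Aug 21, 2189 → Sep 21, 2189: 31 days (August has 31).
Sep 21, 2189 → Oct 21, 2189: 30 days (September has 30).
Oct 21, 2189 → Nov 3, 2189: 13 days.
Total: 439 days.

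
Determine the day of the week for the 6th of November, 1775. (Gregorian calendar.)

Doomsday rule: the anchor day for the 1700s is Sunday. For year 75: 75÷12 = 6 r 3, and 3÷4 = 0, so 6+3+0 = 9.
Sunday + 9 ≡ Tuesday — that's 1775's doomsday.
In November the doomsday date is Nov 7.
Nov 6 is 1 day before Nov 7; 1 mod 7 = 1, so Tuesday − 1 = Monday.

Monday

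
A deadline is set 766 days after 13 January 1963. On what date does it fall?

+365 (one year) → Jan 13, 1964 (401 left).
+366 (one year; includes Feb 29, 1964) → Jan 13, 1965 (35 left).
Jan has 31 days: +19 → Feb 1, 1965 (16 left).
+16 → Feb 17, 1965.

February 17, 1965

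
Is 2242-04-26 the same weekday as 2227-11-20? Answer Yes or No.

From Nov 20, 2227 to Apr 26, 2242 is 5271 days.
5271 mod 7 = 0, so they are the same weekday.
(Nov 20, 2227 is a Tuesday; Apr 26, 2242 is a Tuesday.)

Yes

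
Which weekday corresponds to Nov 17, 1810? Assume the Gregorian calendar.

Doomsday rule: the anchor day for the 1800s is Friday. For year 10: 10÷12 = 0 r 10, and 10÷4 = 2, so 0+10+2 = 12.
Friday + 12 ≡ Wednesday — that's 1810's doomsday.
In November the doomsday date is Nov 7.
Nov 17 is 10 days after Nov 7; 10 mod 7 = 3, so Wednesday + 3 = Saturday.

Saturday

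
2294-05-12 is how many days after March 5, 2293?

433

Mar 5, 2293 → Mar 5, 2294: 365 days.
Mar 5, 2294 → Apr 5, 2294: 31 days (March has 31).
Apr 5, 2294 → May 5, 2294: 30 days (April has 30).
May 5, 2294 → May 12, 2294: 7 days.
Total: 433 days.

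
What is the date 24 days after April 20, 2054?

Apr has 30 days: +11 → May 1, 2054 (13 left).
+13 → May 14, 2054.

May 14, 2054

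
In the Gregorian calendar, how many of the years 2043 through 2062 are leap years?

Multiples of 4 in [2043,2062]: 5.
Of those, multiples of 100: 0 (not leap unless ÷400).
Multiples of 400: 0.
Leap years = 5 − 0 + 0 = 5.

5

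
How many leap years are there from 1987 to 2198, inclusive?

Multiples of 4 in [1987,2198]: 53.
Of those, multiples of 100: 2 (not leap unless ÷400).
Multiples of 400: 1.
Leap years = 53 − 2 + 1 = 52.

52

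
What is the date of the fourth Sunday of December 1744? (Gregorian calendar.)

December 27, 1744

December 1, 1744 is a Tuesday.
The first Sunday is therefore December 6 (5 days later).
The fourth Sunday is 6 + 3×7 = December 27.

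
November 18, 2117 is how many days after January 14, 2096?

7978

Jan 14, 2096 → Jan 14, 2097: 366 days (Feb 29, 2096 is in that span).
Jan 14, 2097 → Jan 14, 2098: 365 days.
Jan 14, 2098 → Jan 14, 2099: 365 days.
Jan 14, 2099 → Jan 14, 2100: 365 days.
Jan 14, 2100 → Jan 14, 2101: 365 days.
Jan 14, 2101 → Jan 14, 2102: 365 days.
Jan 14, 2102 → Jan 14, 2103: 365 days.
Jan 14, 2103 → Jan 14, 2104: 365 days.
Jan 14, 2104 → Jan 14, 2105: 366 days (Feb 29, 2104 is in that span).
Jan 14, 2105 → Jan 14, 2106: 365 days.
Jan 14, 2106 → Jan 14, 2107: 365 days.
Jan 14, 2107 → Jan 14, 2108: 365 days.
Jan 14, 2108 → Jan 14, 2109: 366 days (Feb 29, 2108 is in that span).
Jan 14, 2109 → Jan 14, 2110: 365 days.
Jan 14, 2110 → Jan 14, 2111: 365 days.
Jan 14, 2111 → Jan 14, 2112: 365 days.
Jan 14, 2112 → Jan 14, 2113: 366 days (Feb 29, 2112 is in that span).
Jan 14, 2113 → Jan 14, 2114: 365 days.
Jan 14, 2114 → Jan 14, 2115: 365 days.
Jan 14, 2115 → Jan 14, 2116: 365 days.
Jan 14, 2116 → Jan 14, 2117: 366 days (Feb 29, 2116 is in that span).
Jan 14, 2117 → Feb 14, 2117: 31 days (January has 31).
Feb 14, 2117 → Mar 14, 2117: 28 days (February has 28).
Mar 14, 2117 → Apr 14, 2117: 31 days (March has 31).
Apr 14, 2117 → May 14, 2117: 30 days (April has 30).
May 14, 2117 → Jun 14, 2117: 31 days (May has 31).
Jun 14, 2117 → Jul 14, 2117: 30 days (June has 30).
Jul 14, 2117 → Aug 14, 2117: 31 days (July has 31).
Aug 14, 2117 → Sep 14, 2117: 31 days (August has 31).
Sep 14, 2117 → Oct 14, 2117: 30 days (September has 30).
Oct 14, 2117 → Nov 14, 2117: 31 days (October has 31).
Nov 14, 2117 → Nov 18, 2117: 4 days.
Total: 7978 days.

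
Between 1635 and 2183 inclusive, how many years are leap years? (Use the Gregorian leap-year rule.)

Multiples of 4 in [1635,2183]: 137.
Of those, multiples of 100: 5 (not leap unless ÷400).
Multiples of 400: 1.
Leap years = 137 − 5 + 1 = 133.

133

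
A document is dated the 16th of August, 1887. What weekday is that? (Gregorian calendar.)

Doomsday rule: the anchor day for the 1800s is Friday. For year 87: 87÷12 = 7 r 3, and 3÷4 = 0, so 7+3+0 = 10.
Friday + 10 ≡ Monday — that's 1887's doomsday.
In August the doomsday date is Aug 8.
Aug 16 is 8 days after Aug 8; 8 mod 7 = 1, so Monday + 1 = Tuesday.

Tuesday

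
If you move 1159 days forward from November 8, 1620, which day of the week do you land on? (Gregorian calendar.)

Thursday

First find the weekday of Nov 8, 1620. Doomsday rule: the anchor day for the 1600s is Tuesday. For year 20: 20÷12 = 1 r 8, and 8÷4 = 2, so 1+8+2 = 11.
Tuesday + 11 ≡ Saturday — that's 1620's doomsday.
In November the doomsday date is Nov 7.
Nov 8 is 1 day after Nov 7; 1 mod 7 = 1, so Saturday + 1 = Sunday.
1159 mod 7 = 4, so 1159 days after a Sunday is Sunday + 4 = Thursday.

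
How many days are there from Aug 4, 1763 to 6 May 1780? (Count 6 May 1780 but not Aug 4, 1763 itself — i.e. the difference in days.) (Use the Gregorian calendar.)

Aug 4, 1763 → Aug 4, 1764: 366 days (Feb 29, 1764 is in that span).
Aug 4, 1764 → Aug 4, 1765: 365 days.
Aug 4, 1765 → Aug 4, 1766: 365 days.
Aug 4, 1766 → Aug 4, 1767: 365 days.
Aug 4, 1767 → Aug 4, 1768: 366 days (Feb 29, 1768 is in that span).
Aug 4, 1768 → Aug 4, 1769: 365 days.
Aug 4, 1769 → Aug 4, 1770: 365 days.
Aug 4, 1770 → Aug 4, 1771: 365 days.
Aug 4, 1771 → Aug 4, 1772: 366 days (Feb 29, 1772 is in that span).
Aug 4, 1772 → Aug 4, 1773: 365 days.
Aug 4, 1773 → Aug 4, 1774: 365 days.
Aug 4, 1774 → Aug 4, 1775: 365 days.
Aug 4, 1775 → Aug 4, 1776: 366 days (Feb 29, 1776 is in that span).
Aug 4, 1776 → Aug 4, 1777: 365 days.
Aug 4, 1777 → Aug 4, 1778: 365 days.
Aug 4, 1778 → Aug 4, 1779: 365 days.
Aug 4, 1779 → Sep 4, 1779: 31 days (August has 31).
Sep 4, 1779 → Oct 4, 1779: 30 days (September has 30).
Oct 4, 1779 → Nov 4, 1779: 31 days (October has 31).
Nov 4, 1779 → Dec 4, 1779: 30 days (November has 30).
Dec 4, 1779 → Jan 4, 1780: 31 days (December has 31).
Jan 4, 1780 → Feb 4, 1780: 31 days (January has 31).
Feb 4, 1780 → Mar 4, 1780: 29 days (February has 29).
Mar 4, 1780 → Apr 4, 1780: 31 days (March has 31).
Apr 4, 1780 → May 4, 1780: 30 days (April has 30).
May 4, 1780 → May 6, 1780: 2 days.
Total: 6120 days.

6120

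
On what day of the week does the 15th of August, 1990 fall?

Wednesday

January 1, 1990 is a Monday.
Jan 1, 1990 → Feb 1, 1990: 31 days (January has 31).
Feb 1, 1990 → Mar 1, 1990: 28 days (February has 28).
Mar 1, 1990 → Apr 1, 1990: 31 days (March has 31).
Apr 1, 1990 → May 1, 1990: 30 days (April has 30).
May 1, 1990 → Jun 1, 1990: 31 days (May has 31).
Jun 1, 1990 → Jul 1, 1990: 30 days (June has 30).
Jul 1, 1990 → Aug 1, 1990: 31 days (July has 31).
Aug 1, 1990 → Aug 15, 1990: 14 days.
Total: 226 days.
226 mod 7 = 2, so Monday + 2 = Wednesday.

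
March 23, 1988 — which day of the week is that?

Doomsday rule: the anchor day for the 1900s is Wednesday. For year 88: 88÷12 = 7 r 4, and 4÷4 = 1, so 7+4+1 = 12.
Wednesday + 12 ≡ Monday — that's 1988's doomsday.
In March the doomsday date is Mar 14.
Mar 23 is 9 days after Mar 14; 9 mod 7 = 2, so Monday + 2 = Wednesday.

Wednesday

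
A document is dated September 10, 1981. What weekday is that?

Doomsday rule: the anchor day for the 1900s is Wednesday. For year 81: 81÷12 = 6 r 9, and 9÷4 = 2, so 6+9+2 = 17.
Wednesday + 17 ≡ Saturday — that's 1981's doomsday.
In September the doomsday date is Sep 5.
Sep 10 is 5 days after Sep 5; 5 mod 7 = 5, so Saturday + 5 = Thursday.

Thursday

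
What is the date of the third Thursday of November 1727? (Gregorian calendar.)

November 20, 1727

November 1, 1727 is a Saturday.
The first Thursday is therefore November 6 (5 days later).
The third Thursday is 6 + 2×7 = November 20.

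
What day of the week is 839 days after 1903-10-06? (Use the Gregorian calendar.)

Oct 6, 1903 is a Tuesday.
839 mod 7 = 6, so 839 days after a Tuesday is Tuesday + 6 = Monday.

Monday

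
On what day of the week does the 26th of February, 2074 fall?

Doomsday rule: the anchor day for the 2000s is Tuesday. For year 74: 74÷12 = 6 r 2, and 2÷4 = 0, so 6+2+0 = 8.
Tuesday + 8 ≡ Wednesday — that's 2074's doomsday.
In February the doomsday date is Feb 28 (2074 is not a leap year).
Feb 26 is 2 days before Feb 28; 2 mod 7 = 2, so Wednesday − 2 = Monday.

Monday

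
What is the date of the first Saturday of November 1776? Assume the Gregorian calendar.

November 1, 1776 is a Friday.
The first Saturday is therefore November 2 (1 days later).

November 2, 1776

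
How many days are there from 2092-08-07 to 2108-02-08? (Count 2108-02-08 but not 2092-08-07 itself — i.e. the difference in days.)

5662

Aug 7, 2092 → Aug 7, 2093: 365 days.
Aug 7, 2093 → Aug 7, 2094: 365 days.
Aug 7, 2094 → Aug 7, 2095: 365 days.
Aug 7, 2095 → Aug 7, 2096: 366 days (Feb 29, 2096 is in that span).
Aug 7, 2096 → Aug 7, 2097: 365 days.
Aug 7, 2097 → Aug 7, 2098: 365 days.
Aug 7, 2098 → Aug 7, 2099: 365 days.
Aug 7, 2099 → Aug 7, 2100: 365 days.
Aug 7, 2100 → Aug 7, 2101: 365 days.
Aug 7, 2101 → Aug 7, 2102: 365 days.
Aug 7, 2102 → Aug 7, 2103: 365 days.
Aug 7, 2103 → Aug 7, 2104: 366 days (Feb 29, 2104 is in that span).
Aug 7, 2104 → Aug 7, 2105: 365 days.
Aug 7, 2105 → Aug 7, 2106: 365 days.
Aug 7, 2106 → Aug 7, 2107: 365 days.
Aug 7, 2107 → Sep 7, 2107: 31 days (August has 31).
Sep 7, 2107 → Oct 7, 2107: 30 days (September has 30).
Oct 7, 2107 → Nov 7, 2107: 31 days (October has 31).
Nov 7, 2107 → Dec 7, 2107: 30 days (November has 30).
Dec 7, 2107 → Jan 7, 2108: 31 days (December has 31).
Jan 7, 2108 → Feb 7, 2108: 31 days (January has 31).
Feb 7, 2108 → Feb 8, 2108: 1 days.
Total: 5662 days.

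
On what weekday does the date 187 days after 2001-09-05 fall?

First find the weekday of Sep 5, 2001. Doomsday rule: the anchor day for the 2000s is Tuesday. For year 01: 1÷12 = 0 r 1, and 1÷4 = 0, so 0+1+0 = 1.
Tuesday + 1 ≡ Wednesday — that's 2001's doomsday.
In September the doomsday date is Sep 5.
Sep 5 is the doomsday itself: Wednesday.
187 mod 7 = 5, so 187 days after a Wednesday is Wednesday + 5 = Monday.

Monday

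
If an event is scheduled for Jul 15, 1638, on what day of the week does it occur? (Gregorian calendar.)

Thursday

Doomsday rule: the anchor day for the 1600s is Tuesday. For year 38: 38÷12 = 3 r 2, and 2÷4 = 0, so 3+2+0 = 5.
Tuesday + 5 ≡ Sunday — that's 1638's doomsday.
In July the doomsday date is Jul 11.
Jul 15 is 4 days after Jul 11; 4 mod 7 = 4, so Sunday + 4 = Thursday.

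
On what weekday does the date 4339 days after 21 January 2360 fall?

Wednesday

First find the weekday of Jan 21, 2360. Doomsday rule: the anchor day for the 2300s is Wednesday. For year 60: 60÷12 = 5 r 0, and 0÷4 = 0, so 5+0+0 = 5.
Wednesday + 5 ≡ Monday — that's 2360's doomsday.
In January the doomsday date is Jan 4 (2360 is a leap year (divisible by 4)).
Jan 21 is 17 days after Jan 4; 17 mod 7 = 3, so Monday + 3 = Thursday.
4339 mod 7 = 6, so 4339 days after a Thursday is Thursday + 6 = Wednesday.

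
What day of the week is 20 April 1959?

Doomsday rule: the anchor day for the 1900s is Wednesday. For year 59: 59÷12 = 4 r 11, and 11÷4 = 2, so 4+11+2 = 17.
Wednesday + 17 ≡ Saturday — that's 1959's doomsday.
In April the doomsday date is Apr 4.
Apr 20 is 16 days after Apr 4; 16 mod 7 = 2, so Saturday + 2 = Monday.

Monday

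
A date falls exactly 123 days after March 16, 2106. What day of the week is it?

Saturday

First find the weekday of Mar 16, 2106. Doomsday rule: the anchor day for the 2100s is Sunday. For year 06: 6÷12 = 0 r 6, and 6÷4 = 1, so 0+6+1 = 7.
Sunday + 7 ≡ Sunday — that's 2106's doomsday.
In March the doomsday date is Mar 14.
Mar 16 is 2 days after Mar 14; 2 mod 7 = 2, so Sunday + 2 = Tuesday.
123 mod 7 = 4, so 123 days after a Tuesday is Tuesday + 4 = Saturday.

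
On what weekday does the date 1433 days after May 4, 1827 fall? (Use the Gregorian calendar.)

Wednesday

May 4, 1827 is a Friday.
1433 mod 7 = 5, so 1433 days after a Friday is Friday + 5 = Wednesday.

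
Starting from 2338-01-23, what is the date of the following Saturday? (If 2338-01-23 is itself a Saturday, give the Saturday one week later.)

January 29, 2338

Jan 23, 2338 is a Sunday.
From Sunday to the next Saturday is 6 days.
Jan 23, 2338 + 6 = Jan 29, 2338.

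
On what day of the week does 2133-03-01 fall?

Sunday

Doomsday rule: the anchor day for the 2100s is Sunday. For year 33: 33÷12 = 2 r 9, and 9÷4 = 2, so 2+9+2 = 13.
Sunday + 13 ≡ Saturday — that's 2133's doomsday.
In March the doomsday date is Mar 14.
Mar 1 is 13 days before Mar 14; 13 mod 7 = 6, so Saturday − 6 = Sunday.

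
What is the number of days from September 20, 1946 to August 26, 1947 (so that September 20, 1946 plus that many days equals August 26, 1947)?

Sep 20, 1946 → Oct 20, 1946: 30 days (September has 30).
Oct 20, 1946 → Nov 20, 1946: 31 days (October has 31).
Nov 20, 1946 → Dec 20, 1946: 30 days (November has 30).
Dec 20, 1946 → Jan 20, 1947: 31 days (December has 31).
Jan 20, 1947 → Feb 20, 1947: 31 days (January has 31).
Feb 20, 1947 → Mar 20, 1947: 28 days (February has 28).
Mar 20, 1947 → Apr 20, 1947: 31 days (March has 31).
Apr 20, 1947 → May 20, 1947: 30 days (April has 30).
May 20, 1947 → Jun 20, 1947: 31 days (May has 31).
Jun 20, 1947 → Jul 20, 1947: 30 days (June has 30).
Jul 20, 1947 → Aug 20, 1947: 31 days (July has 31).
Aug 20, 1947 → Aug 26, 1947: 6 days.
Total: 340 days.

340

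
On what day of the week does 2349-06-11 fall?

Saturday

Doomsday rule: the anchor day for the 2300s is Wednesday. For year 49: 49÷12 = 4 r 1, and 1÷4 = 0, so 4+1+0 = 5.
Wednesday + 5 ≡ Monday — that's 2349's doomsday.
In June the doomsday date is Jun 6.
Jun 11 is 5 days after Jun 6; 5 mod 7 = 5, so Monday + 5 = Saturday.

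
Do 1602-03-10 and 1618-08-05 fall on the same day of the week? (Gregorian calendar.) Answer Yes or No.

Yes

From Mar 10, 1602 to Aug 5, 1618 is 5992 days.
5992 mod 7 = 0, so they are the same weekday.
(Mar 10, 1602 is a Sunday; Aug 5, 1618 is a Sunday.)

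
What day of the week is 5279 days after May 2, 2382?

First find the weekday of May 2, 2382. Doomsday rule: the anchor day for the 2300s is Wednesday. For year 82: 82÷12 = 6 r 10, and 10÷4 = 2, so 6+10+2 = 18.
Wednesday + 18 ≡ Sunday — that's 2382's doomsday.
In May the doomsday date is May 9.
May 2 is 7 days before May 9; 7 mod 7 = 0, so Sunday − 0 = Sunday.
5279 mod 7 = 1, so 5279 days after a Sunday is Sunday + 1 = Monday.

Monday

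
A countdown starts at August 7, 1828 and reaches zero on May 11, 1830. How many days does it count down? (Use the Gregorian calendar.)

642

Aug 7, 1828 → Aug 7, 1829: 365 days.
Aug 7, 1829 → Sep 7, 1829: 31 days (August has 31).
Sep 7, 1829 → Oct 7, 1829: 30 days (September has 30).
Oct 7, 1829 → Nov 7, 1829: 31 days (October has 31).
Nov 7, 1829 → Dec 7, 1829: 30 days (November has 30).
Dec 7, 1829 → Jan 7, 1830: 31 days (December has 31).
Jan 7, 1830 → Feb 7, 1830: 31 days (January has 31).
Feb 7, 1830 → Mar 7, 1830: 28 days (February has 28).
Mar 7, 1830 → Apr 7, 1830: 31 days (March has 31).
Apr 7, 1830 → May 7, 1830: 30 days (April has 30).
May 7, 1830 → May 11, 1830: 4 days.
Total: 642 days.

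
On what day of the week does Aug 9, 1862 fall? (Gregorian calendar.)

January 1, 1862 is a Wednesday.
Jan 1, 1862 → Feb 1, 1862: 31 days (January has 31).
Feb 1, 1862 → Mar 1, 1862: 28 days (February has 28).
Mar 1, 1862 → Apr 1, 1862: 31 days (March has 31).
Apr 1, 1862 → May 1, 1862: 30 days (April has 30).
May 1, 1862 → Jun 1, 1862: 31 days (May has 31).
Jun 1, 1862 → Jul 1, 1862: 30 days (June has 30).
Jul 1, 1862 → Aug 1, 1862: 31 days (July has 31).
Aug 1, 1862 → Aug 9, 1862: 8 days.
Total: 220 days.
220 mod 7 = 3, so Wednesday + 3 = Saturday.

Saturday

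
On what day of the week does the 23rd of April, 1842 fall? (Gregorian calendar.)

Saturday

Doomsday rule: the anchor day for the 1800s is Friday. For year 42: 42÷12 = 3 r 6, and 6÷4 = 1, so 3+6+1 = 10.
Friday + 10 ≡ Monday — that's 1842's doomsday.
In April the doomsday date is Apr 4.
Apr 23 is 19 days after Apr 4; 19 mod 7 = 5, so Monday + 5 = Saturday.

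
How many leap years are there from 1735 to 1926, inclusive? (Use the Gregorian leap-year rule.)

46

Multiples of 4 in [1735,1926]: 48.
Of those, multiples of 100: 2 (not leap unless ÷400).
Multiples of 400: 0.
Leap years = 48 − 2 + 0 = 46.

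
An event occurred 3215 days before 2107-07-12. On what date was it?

−365 (one year) → Jul 12, 2106 (2850 left).
−365 (one year) → Jul 12, 2105 (2485 left).
−365 (one year) → Jul 12, 2104 (2120 left).
−366 (one year; includes Feb 29, 2104) → Jul 12, 2103 (1754 left).
−365 (one year) → Jul 12, 2102 (1389 left).
−365 (one year) → Jul 12, 2101 (1024 left).
−365 (one year) → Jul 12, 2100 (659 left).
−365 (one year) → Jul 12, 2099 (294 left).
−12 → Jun 30, 2099 (end of Jun, 30 days; 282 left).
−30 → May 31, 2099 (end of May, 31 days; 252 left).
−31 → Apr 30, 2099 (end of Apr, 30 days; 221 left).
−30 → Mar 31, 2099 (end of Mar, 31 days; 191 left).
−31 → Feb 28, 2099 (end of Feb, 28 days; 160 left).
−28 → Jan 31, 2099 (end of Jan, 31 days; 132 left).
−31 → Dec 31, 2098 (end of Dec, 31 days; 101 left).
−31 → Nov 30, 2098 (end of Nov, 30 days; 70 left).
−30 → Oct 31, 2098 (end of Oct, 31 days; 40 left).
−31 → Sep 30, 2098 (end of Sep, 30 days; 9 left).
−9 → Sep 21, 2098.

September 21, 2098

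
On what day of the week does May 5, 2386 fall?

Monday

Doomsday rule: the anchor day for the 2300s is Wednesday. For year 86: 86÷12 = 7 r 2, and 2÷4 = 0, so 7+2+0 = 9.
Wednesday + 9 ≡ Friday — that's 2386's doomsday.
In May the doomsday date is May 9.
May 5 is 4 days before May 9; 4 mod 7 = 4, so Friday − 4 = Monday.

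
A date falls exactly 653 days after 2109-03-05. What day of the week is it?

First find the weekday of Mar 5, 2109. Doomsday rule: the anchor day for the 2100s is Sunday. For year 09: 9÷12 = 0 r 9, and 9÷4 = 2, so 0+9+2 = 11.
Sunday + 11 ≡ Thursday — that's 2109's doomsday.
In March the doomsday date is Mar 14.
Mar 5 is 9 days before Mar 14; 9 mod 7 = 2, so Thursday − 2 = Tuesday.
653 mod 7 = 2, so 653 days after a Tuesday is Tuesday + 2 = Thursday.

Thursday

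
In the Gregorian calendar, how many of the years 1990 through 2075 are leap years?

Multiples of 4 in [1990,2075]: 21.
Of those, multiples of 100: 1 (not leap unless ÷400).
Multiples of 400: 1.
Leap years = 21 − 1 + 1 = 21.

21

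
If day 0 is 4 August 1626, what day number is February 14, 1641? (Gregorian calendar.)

5308

Aug 4, 1626 → Aug 4, 1627: 365 days.
Aug 4, 1627 → Aug 4, 1628: 366 days (Feb 29, 1628 is in that span).
Aug 4, 1628 → Aug 4, 1629: 365 days.
Aug 4, 1629 → Aug 4, 1630: 365 days.
Aug 4, 1630 → Aug 4, 1631: 365 days.
Aug 4, 1631 → Aug 4, 1632: 366 days (Feb 29, 1632 is in that span).
Aug 4, 1632 → Aug 4, 1633: 365 days.
Aug 4, 1633 → Aug 4, 1634: 365 days.
Aug 4, 1634 → Aug 4, 1635: 365 days.
Aug 4, 1635 → Aug 4, 1636: 366 days (Feb 29, 1636 is in that span).
Aug 4, 1636 → Aug 4, 1637: 365 days.
Aug 4, 1637 → Aug 4, 1638: 365 days.
Aug 4, 1638 → Aug 4, 1639: 365 days.
Aug 4, 1639 → Aug 4, 1640: 366 days (Feb 29, 1640 is in that span).
Aug 4, 1640 → Sep 4, 1640: 31 days (August has 31).
Sep 4, 1640 → Oct 4, 1640: 30 days (September has 30).
Oct 4, 1640 → Nov 4, 1640: 31 days (October has 31).
Nov 4, 1640 → Dec 4, 1640: 30 days (November has 30).
Dec 4, 1640 → Jan 4, 1641: 31 days (December has 31).
Jan 4, 1641 → Feb 4, 1641: 31 days (January has 31).
Feb 4, 1641 → Feb 14, 1641: 10 days.
Total: 5308 days.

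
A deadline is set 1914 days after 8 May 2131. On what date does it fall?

August 3, 2136

+366 (one year; includes Feb 29, 2132) → May 8, 2132 (1548 left).
+365 (one year) → May 8, 2133 (1183 left).
+365 (one year) → May 8, 2134 (818 left).
+365 (one year) → May 8, 2135 (453 left).
+366 (one year; includes Feb 29, 2136) → May 8, 2136 (87 left).
May has 31 days: +24 → Jun 1, 2136 (63 left).
Jun has 30 days: +30 → Jul 1, 2136 (33 left).
Jul has 31 days: +31 → Aug 1, 2136 (2 left).
+2 → Aug 3, 2136.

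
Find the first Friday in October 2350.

October 6, 2350

October 1, 2350 is a Sunday.
The first Friday is therefore October 6 (5 days later).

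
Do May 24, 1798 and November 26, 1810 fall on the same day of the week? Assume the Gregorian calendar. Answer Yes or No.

From May 24, 1798 to Nov 26, 1810 is 4568 days.
4568 mod 7 = 4, so they are different weekdays.
(May 24, 1798 is a Thursday; Nov 26, 1810 is a Monday.)

No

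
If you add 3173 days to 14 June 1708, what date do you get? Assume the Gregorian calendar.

February 20, 1717

+365 (one year) → Jun 14, 1709 (2808 left).
+365 (one year) → Jun 14, 1710 (2443 left).
+365 (one year) → Jun 14, 1711 (2078 left).
+366 (one year; includes Feb 29, 1712) → Jun 14, 1712 (1712 left).
+365 (one year) → Jun 14, 1713 (1347 left).
+365 (one year) → Jun 14, 1714 (982 left).
+365 (one year) → Jun 14, 1715 (617 left).
+366 (one year; includes Feb 29, 1716) → Jun 14, 1716 (251 left).
Jun has 30 days: +17 → Jul 1, 1716 (234 left).
Jul has 31 days: +31 → Aug 1, 1716 (203 left).
Aug has 31 days: +31 → Sep 1, 1716 (172 left).
Sep has 30 days: +30 → Oct 1, 1716 (142 left).
Oct has 31 days: +31 → Nov 1, 1716 (111 left).
Nov has 30 days: +30 → Dec 1, 1716 (81 left).
Dec has 31 days: +31 → Jan 1, 1717 (50 left).
Jan has 31 days: +31 → Feb 1, 1717 (19 left).
+19 → Feb 20, 1717.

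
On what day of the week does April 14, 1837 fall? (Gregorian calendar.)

Friday

Doomsday rule: the anchor day for the 1800s is Friday. For year 37: 37÷12 = 3 r 1, and 1÷4 = 0, so 3+1+0 = 4.
Friday + 4 ≡ Tuesday — that's 1837's doomsday.
In April the doomsday date is Apr 4.
Apr 14 is 10 days after Apr 4; 10 mod 7 = 3, so Tuesday + 3 = Friday.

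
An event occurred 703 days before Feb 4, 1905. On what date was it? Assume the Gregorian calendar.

−366 (one year; includes Feb 29, 1904) → Feb 4, 1904 (337 left).
−4 → Jan 31, 1904 (end of Jan, 31 days; 333 left).
−31 → Dec 31, 1903 (end of Dec, 31 days; 302 left).
−31 → Nov 30, 1903 (end of Nov, 30 days; 271 left).
−30 → Oct 31, 1903 (end of Oct, 31 days; 241 left).
−31 → Sep 30, 1903 (end of Sep, 30 days; 210 left).
−30 → Aug 31, 1903 (end of Aug, 31 days; 180 left).
−31 → Jul 31, 1903 (end of Jul, 31 days; 149 left).
−31 → Jun 30, 1903 (end of Jun, 30 days; 118 left).
−30 → May 31, 1903 (end of May, 31 days; 88 left).
−31 → Apr 30, 1903 (end of Apr, 30 days; 57 left).
−30 → Mar 31, 1903 (end of Mar, 31 days; 27 left).
−27 → Mar 4, 1903.

March 4, 1903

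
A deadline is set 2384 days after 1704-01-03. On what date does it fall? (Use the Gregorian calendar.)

July 14, 1710

+366 (one year; includes Feb 29, 1704) → Jan 3, 1705 (2018 left).
+365 (one year) → Jan 3, 1706 (1653 left).
+365 (one year) → Jan 3, 1707 (1288 left).
+365 (one year) → Jan 3, 1708 (923 left).
+366 (one year; includes Feb 29, 1708) → Jan 3, 1709 (557 left).
+365 (one year) → Jan 3, 1710 (192 left).
Jan has 31 days: +29 → Feb 1, 1710 (163 left).
Feb has 28 days: +28 → Mar 1, 1710 (135 left).
Mar has 31 days: +31 → Apr 1, 1710 (104 left).
Apr has 30 days: +30 → May 1, 1710 (74 left).
May has 31 days: +31 → Jun 1, 1710 (43 left).
Jun has 30 days: +30 → Jul 1, 1710 (13 left).
+13 → Jul 14, 1710.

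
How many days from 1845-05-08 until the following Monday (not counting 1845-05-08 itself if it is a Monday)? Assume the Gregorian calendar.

4

May 8, 1845 is a Thursday.
From Thursday to the next Monday is 4 days.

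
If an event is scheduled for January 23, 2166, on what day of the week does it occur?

January 1, 2166 is a Wednesday.
Jan 1, 2166 → Jan 23, 2166: 22 days.
Total: 22 days.
22 mod 7 = 1, so Wednesday + 1 = Thursday.

Thursday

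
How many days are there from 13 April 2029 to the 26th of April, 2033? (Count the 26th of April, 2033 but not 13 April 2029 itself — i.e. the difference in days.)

1474

Apr 13, 2029 → Apr 13, 2030: 365 days.
Apr 13, 2030 → Apr 13, 2031: 365 days.
Apr 13, 2031 → Apr 13, 2032: 366 days (Feb 29, 2032 is in that span).
Apr 13, 2032 → May 13, 2032: 30 days (April has 30).
May 13, 2032 → Jun 13, 2032: 31 days (May has 31).
Jun 13, 2032 → Jul 13, 2032: 30 days (June has 30).
Jul 13, 2032 → Aug 13, 2032: 31 days (July has 31).
Aug 13, 2032 → Sep 13, 2032: 31 days (August has 31).
Sep 13, 2032 → Oct 13, 2032: 30 days (September has 30).
Oct 13, 2032 → Nov 13, 2032: 31 days (October has 31).
Nov 13, 2032 → Dec 13, 2032: 30 days (November has 30).
Dec 13, 2032 → Jan 13, 2033: 31 days (December has 31).
Jan 13, 2033 → Feb 13, 2033: 31 days (January has 31).
Feb 13, 2033 → Mar 13, 2033: 28 days (February has 28).
Mar 13, 2033 → Apr 13, 2033: 31 days (March has 31).
Apr 13, 2033 → Apr 26, 2033: 13 days.
Total: 1474 days.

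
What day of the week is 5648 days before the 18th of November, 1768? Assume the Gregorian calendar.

Saturday

First find the weekday of Nov 18, 1768. Doomsday rule: the anchor day for the 1700s is Sunday. For year 68: 68÷12 = 5 r 8, and 8÷4 = 2, so 5+8+2 = 15.
Sunday + 15 ≡ Monday — that's 1768's doomsday.
In November the doomsday date is Nov 7.
Nov 18 is 11 days after Nov 7; 11 mod 7 = 4, so Monday + 4 = Friday.
5648 mod 7 = 6, so 5648 days before a Friday is Friday − 6 = Saturday.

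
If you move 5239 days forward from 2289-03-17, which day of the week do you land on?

Mar 17, 2289 is a Sunday.
5239 mod 7 = 3, so 5239 days after a Sunday is Sunday + 3 = Wednesday.

Wednesday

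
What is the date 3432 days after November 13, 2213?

April 7, 2223

+365 (one year) → Nov 13, 2214 (3067 left).
+365 (one year) → Nov 13, 2215 (2702 left).
+366 (one year; includes Feb 29, 2216) → Nov 13, 2216 (2336 left).
+365 (one year) → Nov 13, 2217 (1971 left).
+365 (one year) → Nov 13, 2218 (1606 left).
+365 (one year) → Nov 13, 2219 (1241 left).
+366 (one year; includes Feb 29, 2220) → Nov 13, 2220 (875 left).
+365 (one year) → Nov 13, 2221 (510 left).
+365 (one year) → Nov 13, 2222 (145 left).
Nov has 30 days: +18 → Dec 1, 2222 (127 left).
Dec has 31 days: +31 → Jan 1, 2223 (96 left).
Jan has 31 days: +31 → Feb 1, 2223 (65 left).
Feb has 28 days: +28 → Mar 1, 2223 (37 left).
Mar has 31 days: +31 → Apr 1, 2223 (6 left).
+6 → Apr 7, 2223.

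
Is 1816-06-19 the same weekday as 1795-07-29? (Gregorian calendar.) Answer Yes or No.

From Jul 29, 1795 to Jun 19, 1816 is 7630 days.
7630 mod 7 = 0, so they are the same weekday.
(Jul 29, 1795 is a Wednesday; Jun 19, 1816 is a Wednesday.)

Yes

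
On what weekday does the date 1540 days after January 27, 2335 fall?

Sunday

Jan 27, 2335 is a Sunday.
1540 mod 7 = 0, so 1540 days after a Sunday is Sunday + 0 = Sunday.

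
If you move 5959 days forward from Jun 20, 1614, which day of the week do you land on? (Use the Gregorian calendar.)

Jun 20, 1614 is a Friday.
5959 mod 7 = 2, so 5959 days after a Friday is Friday + 2 = Sunday.

Sunday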